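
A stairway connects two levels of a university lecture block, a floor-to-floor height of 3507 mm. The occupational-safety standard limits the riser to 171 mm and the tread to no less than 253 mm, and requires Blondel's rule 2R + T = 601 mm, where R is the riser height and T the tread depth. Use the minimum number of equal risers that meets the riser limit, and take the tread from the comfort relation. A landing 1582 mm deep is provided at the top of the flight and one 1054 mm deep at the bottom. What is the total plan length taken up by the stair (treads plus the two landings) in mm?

7976 mm

3507 / 171 = 20.51, so 21 risers are needed.
R = 3507 ÷ 21 = 167 mm.
Tread T = 601 − 2 × 167 = 267 mm (≥ 253 mm).
21 risers give 20 treads; going = 20 × 267 = 5340 mm.
Enclosure = 5340 + 1582 + 1054 = 7976 mm.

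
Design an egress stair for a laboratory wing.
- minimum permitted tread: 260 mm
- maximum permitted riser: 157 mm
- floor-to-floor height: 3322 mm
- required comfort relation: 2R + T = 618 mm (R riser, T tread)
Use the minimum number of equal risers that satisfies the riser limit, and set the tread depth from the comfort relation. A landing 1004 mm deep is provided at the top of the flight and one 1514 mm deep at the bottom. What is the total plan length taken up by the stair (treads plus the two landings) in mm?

3322 / 157 = 21.159 → round up to 22 risers.
Riser R = 3322 / 22 = 151 mm, within the 157 mm limit.
From 2R + T = 618: T = 618 − 302 = 316 mm.
Going = (22 − 1) × 316 = 6636 mm.
Add landings: 6636 + 1004 + 1514 = 9154 mm.

9154 mm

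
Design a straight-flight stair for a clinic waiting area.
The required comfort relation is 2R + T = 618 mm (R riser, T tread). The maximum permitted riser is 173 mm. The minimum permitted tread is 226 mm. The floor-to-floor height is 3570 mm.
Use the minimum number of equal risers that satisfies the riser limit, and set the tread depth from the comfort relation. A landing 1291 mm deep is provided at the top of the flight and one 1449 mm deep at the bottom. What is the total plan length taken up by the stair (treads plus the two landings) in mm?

At most 173 each: 3570/173 = 20.64, giving 21 risers.
Riser R = 3570 / 21 = 170 mm, within the 173 mm limit.
T = 618 − 2·170 = 278 mm, which satisfies the 226 mm minimum.
Treads = 21 − 1 = 20; going = 20 × 278 = 5560 mm.
Add landings: 5560 + 1291 + 1449 = 8300 mm.

8300 mm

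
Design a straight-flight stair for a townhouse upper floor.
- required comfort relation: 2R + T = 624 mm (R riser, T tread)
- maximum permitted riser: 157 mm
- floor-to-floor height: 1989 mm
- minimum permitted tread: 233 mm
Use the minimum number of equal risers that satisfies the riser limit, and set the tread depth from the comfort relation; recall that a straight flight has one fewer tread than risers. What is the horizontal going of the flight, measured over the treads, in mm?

At most 157 each: 1989/157 = 12.67, giving 13 risers.
Each riser is 1989/13 = 153 mm (≤ 157 mm).
Tread T = 624 − 2 × 153 = 318 mm (≥ 233 mm).
Going = (13 − 1) × 318 = 3816 mm.

3816 mm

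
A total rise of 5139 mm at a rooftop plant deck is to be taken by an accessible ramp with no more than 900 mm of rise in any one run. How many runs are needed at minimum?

At most 900 each: 5139/900 = 5.71, giving 6 ramp runs.

6 runs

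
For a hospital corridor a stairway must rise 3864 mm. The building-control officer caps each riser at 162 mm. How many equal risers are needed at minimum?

3864 / 162 = 23.852 → round up to 24 risers.

24 risers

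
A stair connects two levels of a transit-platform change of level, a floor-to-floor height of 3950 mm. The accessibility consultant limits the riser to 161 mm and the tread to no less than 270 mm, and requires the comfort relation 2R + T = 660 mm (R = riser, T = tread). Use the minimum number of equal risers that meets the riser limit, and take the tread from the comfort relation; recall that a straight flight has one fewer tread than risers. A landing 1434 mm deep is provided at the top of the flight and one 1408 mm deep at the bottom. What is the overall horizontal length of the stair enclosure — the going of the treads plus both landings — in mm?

11098 mm

At most 161 each: 3950/161 = 24.53, giving 25 risers.
R = 3950 ÷ 25 = 158 mm.
From 2R + T = 660: T = 660 − 316 = 344 mm.
Going = (25 − 1) × 344 = 8256 mm.
Enclosure = 8256 + 1434 + 1408 = 11098 mm.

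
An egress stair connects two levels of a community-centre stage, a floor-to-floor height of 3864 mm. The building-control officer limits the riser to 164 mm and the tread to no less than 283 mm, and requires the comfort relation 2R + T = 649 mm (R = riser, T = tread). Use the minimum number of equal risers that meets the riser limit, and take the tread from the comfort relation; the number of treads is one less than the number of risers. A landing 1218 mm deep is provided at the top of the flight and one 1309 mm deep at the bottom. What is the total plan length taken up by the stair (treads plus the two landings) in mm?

10048 mm

3864 / 164 = 23.56, so 24 risers are needed.
Each riser is 3864/24 = 161 mm (≤ 164 mm).
T = 649 − 2·161 = 327 mm, which satisfies the 283 mm minimum.
Treads = 24 − 1 = 23; going = 23 × 327 = 7521 mm.
Add landings: 7521 + 1218 + 1309 = 10048 mm.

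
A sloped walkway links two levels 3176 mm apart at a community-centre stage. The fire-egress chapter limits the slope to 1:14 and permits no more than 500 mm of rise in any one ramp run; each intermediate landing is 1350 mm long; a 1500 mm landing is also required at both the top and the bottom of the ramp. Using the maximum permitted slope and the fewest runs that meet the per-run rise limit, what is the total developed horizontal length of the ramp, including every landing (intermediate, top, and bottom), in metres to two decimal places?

3176 / 500 = 6.35, so 7 ramp runs are needed. That means 6 intermediate landings.
Ramp run (horizontal) at 1:14: 3176 × 14 = 44464 mm.
6 intermediate landings contribute 6 × 1350 = 8100 mm.
Top and bottom landings: 2 × 1500 = 3000 mm.
Total = 44464 + 8100 + 3000 = 55564 mm.
= 55.56 m.

55.56 m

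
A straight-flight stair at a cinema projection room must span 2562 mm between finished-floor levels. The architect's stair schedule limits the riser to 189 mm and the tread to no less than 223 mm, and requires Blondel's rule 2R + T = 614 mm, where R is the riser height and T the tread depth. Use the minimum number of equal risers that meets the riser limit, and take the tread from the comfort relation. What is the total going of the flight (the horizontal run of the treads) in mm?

2562 / 189 = 13.56, so 14 risers are needed.
R = 2562 ÷ 14 = 183 mm.
From 2R + T = 614: T = 614 − 366 = 248 mm.
Treads = 14 − 1 = 13; going = 13 × 248 = 3224 mm.

3224 mm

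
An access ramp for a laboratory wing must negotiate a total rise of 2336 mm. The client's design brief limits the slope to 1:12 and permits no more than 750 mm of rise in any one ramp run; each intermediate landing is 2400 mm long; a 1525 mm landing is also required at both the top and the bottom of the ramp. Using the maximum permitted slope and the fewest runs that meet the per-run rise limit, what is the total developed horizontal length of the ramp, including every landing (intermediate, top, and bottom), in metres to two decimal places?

38.28 m

2336 / 750 = 3.11, so 4 ramp runs are needed. That means 3 intermediate landings.
Horizontal run for 2336 mm of rise at 1:12 is 2336 × 12 = 28032 mm.
3 intermediate landings contribute 3 × 2400 = 7200 mm.
Top and bottom landings: 2 × 1525 = 3050 mm.
Total = 28032 + 7200 + 3050 = 38282 mm.
= 38.28 m.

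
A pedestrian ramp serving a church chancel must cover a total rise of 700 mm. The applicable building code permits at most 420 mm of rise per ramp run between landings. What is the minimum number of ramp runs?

2 runs

700 / 420 = 1.67, so 2 ramp runs are needed.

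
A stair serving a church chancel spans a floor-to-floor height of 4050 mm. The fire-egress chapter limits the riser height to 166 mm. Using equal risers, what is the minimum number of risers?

At most 166 each: 4050/166 = 24.40, giving 25 risers.

25 risers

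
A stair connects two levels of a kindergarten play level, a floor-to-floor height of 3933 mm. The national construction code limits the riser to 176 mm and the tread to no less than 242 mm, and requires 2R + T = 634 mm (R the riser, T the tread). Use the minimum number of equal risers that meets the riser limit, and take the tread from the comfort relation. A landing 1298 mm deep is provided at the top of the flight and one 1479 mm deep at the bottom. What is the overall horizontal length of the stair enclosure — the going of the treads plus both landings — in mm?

⌈3933/176⌉ = 23 risers.
R = 3933 ÷ 23 = 171 mm.
T = 634 − 2·171 = 292 mm, which satisfies the 242 mm minimum.
Treads = 23 − 1 = 22; going = 22 × 292 = 6424 mm.
Enclosure = 6424 + 1298 + 1479 = 9201 mm.

9201 mm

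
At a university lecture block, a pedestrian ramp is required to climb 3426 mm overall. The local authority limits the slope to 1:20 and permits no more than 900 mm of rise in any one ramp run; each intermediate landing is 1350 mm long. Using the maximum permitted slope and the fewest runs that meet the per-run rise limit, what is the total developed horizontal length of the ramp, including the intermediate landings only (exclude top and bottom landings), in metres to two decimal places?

3426 / 900 = 3.81, so 4 ramp runs are needed. That means 3 intermediate landings.
Ramp run (horizontal) at 1:20: 3426 × 20 = 68520 mm.
Intermediate landings: 3 × 1350 = 4050 mm.
Developed length = 68520 + 4050 = 72570 mm.
= 72.57 m.

72.57 m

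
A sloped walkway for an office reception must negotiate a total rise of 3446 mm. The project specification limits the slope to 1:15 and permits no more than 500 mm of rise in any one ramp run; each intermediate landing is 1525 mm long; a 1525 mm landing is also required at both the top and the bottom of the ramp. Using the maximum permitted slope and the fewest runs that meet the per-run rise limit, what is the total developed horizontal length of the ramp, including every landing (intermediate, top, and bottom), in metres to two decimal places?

63.89 m

3446 / 500 = 6.89, so 7 ramp runs are needed. That means 6 intermediate landings.
Horizontal run for 3446 mm of rise at 1:15 is 3446 × 15 = 51690 mm.
Intermediate landings: 6 × 1525 = 9150 mm.
Top and bottom landings: 2 × 1525 = 3050 mm.
Total = 51690 + 9150 + 3050 = 63890 mm.
= 63.89 m.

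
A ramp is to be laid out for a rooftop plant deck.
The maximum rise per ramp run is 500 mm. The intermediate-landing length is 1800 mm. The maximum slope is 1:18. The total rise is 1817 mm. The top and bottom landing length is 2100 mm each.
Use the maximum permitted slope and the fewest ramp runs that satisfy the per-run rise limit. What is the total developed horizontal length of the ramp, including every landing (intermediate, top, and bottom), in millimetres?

1817 / 500 = 3.634 → round up to 4 ramp runs. That means 3 intermediate landings.
Horizontal run for 1817 mm of rise at 1:18 is 1817 × 18 = 32706 mm.
Intermediate landings: 3 × 1800 = 5400 mm.
Top and bottom landings: 2 × 2100 = 4200 mm.
Total = 32706 + 5400 + 4200 = 42306 mm.

42306 mm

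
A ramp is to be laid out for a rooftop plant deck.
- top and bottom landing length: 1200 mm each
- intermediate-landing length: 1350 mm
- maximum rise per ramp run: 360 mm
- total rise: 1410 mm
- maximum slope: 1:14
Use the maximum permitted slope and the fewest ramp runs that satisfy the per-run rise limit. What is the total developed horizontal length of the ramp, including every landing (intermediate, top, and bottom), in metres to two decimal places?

26.19 m

At most 360 each: 1410/360 = 3.92, giving 4 ramp runs. That means 3 intermediate landings.
Ramp run (horizontal) at 1:14: 1410 × 14 = 19740 mm.
3 intermediate landings contribute 3 × 1350 = 4050 mm.
Top and bottom landings: 2 × 1200 = 2400 mm.
Total = 19740 + 4050 + 2400 = 26190 mm.
= 26.19 m.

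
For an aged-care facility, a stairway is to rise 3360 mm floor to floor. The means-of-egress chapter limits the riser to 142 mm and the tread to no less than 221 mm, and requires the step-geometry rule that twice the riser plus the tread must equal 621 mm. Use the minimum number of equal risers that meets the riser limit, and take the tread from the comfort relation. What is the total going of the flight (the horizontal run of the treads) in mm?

7843 mm

3360 / 142 = 23.66, so 24 risers are needed.
R = 3360 ÷ 24 = 140 mm.
T = 621 − 2·140 = 341 mm, which satisfies the 221 mm minimum.
Going = (24 − 1) × 341 = 7843 mm.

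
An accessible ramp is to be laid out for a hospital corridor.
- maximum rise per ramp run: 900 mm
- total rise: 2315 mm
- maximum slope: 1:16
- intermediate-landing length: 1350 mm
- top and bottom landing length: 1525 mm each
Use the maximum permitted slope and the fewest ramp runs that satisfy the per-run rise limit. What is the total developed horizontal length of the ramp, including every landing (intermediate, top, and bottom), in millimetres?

42790 mm

2315 / 900 = 2.57, so 3 ramp runs are needed. That means 2 intermediate landings.
Ramp run (horizontal) at 1:16: 2315 × 16 = 37040 mm.
2 intermediate landings contribute 2 × 1350 = 2700 mm.
Top and bottom landings: 2 × 1525 = 3050 mm.
Total = 37040 + 2700 + 3050 = 42790 mm.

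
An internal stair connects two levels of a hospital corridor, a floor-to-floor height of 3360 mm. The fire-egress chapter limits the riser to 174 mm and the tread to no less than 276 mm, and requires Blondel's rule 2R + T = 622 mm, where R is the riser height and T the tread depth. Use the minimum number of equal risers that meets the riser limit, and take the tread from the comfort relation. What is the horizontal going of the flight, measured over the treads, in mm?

3360 / 174 = 19.310 → round up to 20 risers.
Riser R = 3360 / 20 = 168 mm, within the 174 mm limit.
Tread T = 622 − 2 × 168 = 286 mm (≥ 276 mm).
Going = (20 − 1) × 286 = 5434 mm.

5434 mm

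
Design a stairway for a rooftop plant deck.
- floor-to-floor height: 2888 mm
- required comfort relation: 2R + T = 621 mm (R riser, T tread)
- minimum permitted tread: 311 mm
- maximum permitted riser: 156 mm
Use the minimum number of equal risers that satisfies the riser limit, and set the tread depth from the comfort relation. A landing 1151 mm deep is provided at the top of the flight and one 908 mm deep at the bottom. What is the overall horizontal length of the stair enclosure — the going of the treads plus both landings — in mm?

7765 mm

At most 156 each: 2888/156 = 18.51, giving 19 risers.
R = 2888 ÷ 19 = 152 mm.
T = 621 − 2·152 = 317 mm, which satisfies the 311 mm minimum.
19 risers give 18 treads; going = 18 × 317 = 5706 mm.
Enclosure = 5706 + 1151 + 908 = 7765 mm.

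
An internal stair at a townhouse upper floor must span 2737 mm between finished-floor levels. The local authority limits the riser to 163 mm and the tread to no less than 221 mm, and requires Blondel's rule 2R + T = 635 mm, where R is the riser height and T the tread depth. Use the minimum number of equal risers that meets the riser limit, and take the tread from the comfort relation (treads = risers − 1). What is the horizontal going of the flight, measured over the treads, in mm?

2737 / 163 = 16.79, so 17 risers are needed.
Each riser is 2737/17 = 161 mm (≤ 163 mm).
From 2R + T = 635: T = 635 − 322 = 313 mm.
17 risers give 16 treads; going = 16 × 313 = 5008 mm.

5008 mm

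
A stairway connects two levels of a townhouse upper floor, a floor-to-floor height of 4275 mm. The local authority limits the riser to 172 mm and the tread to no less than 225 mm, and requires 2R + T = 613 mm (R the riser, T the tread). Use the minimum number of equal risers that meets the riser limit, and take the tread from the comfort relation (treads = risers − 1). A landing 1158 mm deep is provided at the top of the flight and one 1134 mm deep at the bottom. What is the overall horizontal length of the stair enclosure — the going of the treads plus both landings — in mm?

⌈4275/172⌉ = 25 risers.
R = 4275 ÷ 25 = 171 mm.
Tread T = 613 − 2 × 171 = 271 mm (≥ 225 mm).
Going = (25 − 1) × 271 = 6504 mm.
Enclosure = 6504 + 1158 + 1134 = 8796 mm.

8796 mm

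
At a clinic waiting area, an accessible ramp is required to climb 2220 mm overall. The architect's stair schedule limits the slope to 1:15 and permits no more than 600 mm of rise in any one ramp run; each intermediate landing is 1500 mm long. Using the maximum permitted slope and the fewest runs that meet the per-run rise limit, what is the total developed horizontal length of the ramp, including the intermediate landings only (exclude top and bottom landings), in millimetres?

37800 mm

2220 / 600 = 3.70, so 4 ramp runs are needed. That means 3 intermediate landings.
Ramp run (horizontal) at 1:15: 2220 × 15 = 33300 mm.
Intermediate landings: 3 × 1500 = 4500 mm.
Total developed length = 33300 + 4500 = 37800 mm.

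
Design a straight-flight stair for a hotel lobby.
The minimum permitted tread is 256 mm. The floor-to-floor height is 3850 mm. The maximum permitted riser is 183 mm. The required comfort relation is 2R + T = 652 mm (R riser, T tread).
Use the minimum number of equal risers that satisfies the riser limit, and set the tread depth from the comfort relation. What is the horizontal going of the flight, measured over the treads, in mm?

6342 mm

3850 / 183 = 21.038 → round up to 22 risers.
R = 3850 ÷ 22 = 175 mm.
T = 652 − 2·175 = 302 mm, which satisfies the 256 mm minimum.
22 risers give 21 treads; going = 21 × 302 = 6342 mm.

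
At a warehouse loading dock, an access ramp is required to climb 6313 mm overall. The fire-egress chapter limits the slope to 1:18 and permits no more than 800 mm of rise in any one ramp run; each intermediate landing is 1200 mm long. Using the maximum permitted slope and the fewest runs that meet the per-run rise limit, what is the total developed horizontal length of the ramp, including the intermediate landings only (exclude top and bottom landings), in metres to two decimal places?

⌈6313/800⌉ = 8 ramp runs. That means 7 intermediate landings.
Ramp run (horizontal) at 1:18: 6313 × 18 = 113634 mm.
7 intermediate landings contribute 7 × 1200 = 8400 mm.
Total developed length = 113634 + 8400 = 122034 mm.
= 122.03 m.

122.03 m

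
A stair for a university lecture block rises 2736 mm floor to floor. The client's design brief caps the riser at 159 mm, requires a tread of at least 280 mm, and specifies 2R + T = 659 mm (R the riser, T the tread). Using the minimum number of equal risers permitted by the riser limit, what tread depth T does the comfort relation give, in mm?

355 mm

2736 / 159 = 17.208 → round up to 18 risers.
R = 2736 ÷ 18 = 152 mm.
T = 659 − 2·152 = 355 mm, which satisfies the 280 mm minimum.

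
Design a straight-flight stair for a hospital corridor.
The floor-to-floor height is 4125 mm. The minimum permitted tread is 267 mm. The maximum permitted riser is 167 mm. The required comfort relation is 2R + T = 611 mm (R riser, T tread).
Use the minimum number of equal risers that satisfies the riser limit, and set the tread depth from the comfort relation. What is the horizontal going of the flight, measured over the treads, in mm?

⌈4125/167⌉ = 25 risers.
Each riser is 4125/25 = 165 mm (≤ 167 mm).
Tread T = 611 − 2 × 165 = 281 mm (≥ 267 mm).
Going = (25 − 1) × 281 = 6744 mm.

6744 mm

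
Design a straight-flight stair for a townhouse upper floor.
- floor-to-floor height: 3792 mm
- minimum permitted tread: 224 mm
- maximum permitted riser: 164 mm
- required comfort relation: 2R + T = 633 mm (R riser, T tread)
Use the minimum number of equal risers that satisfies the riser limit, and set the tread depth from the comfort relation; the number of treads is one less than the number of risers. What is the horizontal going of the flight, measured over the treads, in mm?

⌈3792/164⌉ = 24 risers.
R = 3792 ÷ 24 = 158 mm.
Tread T = 633 − 2 × 158 = 317 mm (≥ 224 mm).
24 risers give 23 treads; going = 23 × 317 = 7291 mm.

7291 mm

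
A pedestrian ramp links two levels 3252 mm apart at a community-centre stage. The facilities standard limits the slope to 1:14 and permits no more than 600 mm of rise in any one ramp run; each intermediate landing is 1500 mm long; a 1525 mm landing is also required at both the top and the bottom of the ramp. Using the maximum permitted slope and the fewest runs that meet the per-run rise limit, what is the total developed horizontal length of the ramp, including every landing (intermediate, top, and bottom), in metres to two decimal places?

56.08 m

3252 / 600 = 5.420 → round up to 6 ramp runs. That means 5 intermediate landings.
Ramp run (horizontal) at 1:14: 3252 × 14 = 45528 mm.
5 intermediate landings contribute 5 × 1500 = 7500 mm.
Top and bottom landings: 2 × 1525 = 3050 mm.
Total = 45528 + 7500 + 3050 = 56078 mm.
= 56.08 m.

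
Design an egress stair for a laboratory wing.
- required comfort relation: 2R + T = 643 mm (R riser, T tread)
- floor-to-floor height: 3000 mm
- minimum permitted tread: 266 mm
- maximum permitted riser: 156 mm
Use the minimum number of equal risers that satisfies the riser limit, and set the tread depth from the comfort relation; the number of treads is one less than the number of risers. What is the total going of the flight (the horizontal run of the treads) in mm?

3000 / 156 = 19.231 → round up to 20 risers.
Each riser is 3000/20 = 150 mm (≤ 156 mm).
T = 643 − 2·150 = 343 mm, which satisfies the 266 mm minimum.
Treads = 20 − 1 = 19; going = 19 × 343 = 6517 mm.

6517 mm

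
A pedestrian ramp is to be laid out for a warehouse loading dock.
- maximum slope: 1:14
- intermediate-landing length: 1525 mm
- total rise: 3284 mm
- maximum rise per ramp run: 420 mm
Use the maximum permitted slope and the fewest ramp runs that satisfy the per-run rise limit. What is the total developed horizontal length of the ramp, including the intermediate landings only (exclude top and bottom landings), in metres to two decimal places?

⌈3284/420⌉ = 8 ramp runs. That means 7 intermediate landings.
Ramp run (horizontal) at 1:14: 3284 × 14 = 45976 mm.
7 intermediate landings contribute 7 × 1525 = 10675 mm.
Developed length = 45976 + 10675 = 56651 mm.
= 56.65 m.

56.65 m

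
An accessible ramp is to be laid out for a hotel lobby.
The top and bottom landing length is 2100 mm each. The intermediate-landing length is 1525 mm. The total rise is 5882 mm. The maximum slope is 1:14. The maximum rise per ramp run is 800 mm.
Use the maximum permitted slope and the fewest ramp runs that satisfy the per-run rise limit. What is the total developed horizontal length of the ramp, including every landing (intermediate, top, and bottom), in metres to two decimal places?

97.22 m

5882 / 800 = 7.35, so 8 ramp runs are needed. That means 7 intermediate landings.
Horizontal run for 5882 mm of rise at 1:14 is 5882 × 14 = 82348 mm.
7 intermediate landings contribute 7 × 1525 = 10675 mm.
Top and bottom landings: 2 × 2100 = 4200 mm.
Total = 82348 + 10675 + 4200 = 97223 mm.
= 97.22 m.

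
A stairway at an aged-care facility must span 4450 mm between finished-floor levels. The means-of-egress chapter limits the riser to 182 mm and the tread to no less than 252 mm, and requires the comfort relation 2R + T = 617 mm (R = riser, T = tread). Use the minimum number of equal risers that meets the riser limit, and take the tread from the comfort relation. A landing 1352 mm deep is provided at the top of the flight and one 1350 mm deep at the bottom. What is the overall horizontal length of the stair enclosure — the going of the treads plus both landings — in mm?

8966 mm

⌈4450/182⌉ = 25 risers.
R = 4450 ÷ 25 = 178 mm.
Tread T = 617 − 2 × 178 = 261 mm (≥ 252 mm).
25 risers give 24 treads; going = 24 × 261 = 6264 mm.
Enclosure = 6264 + 1352 + 1350 = 8966 mm.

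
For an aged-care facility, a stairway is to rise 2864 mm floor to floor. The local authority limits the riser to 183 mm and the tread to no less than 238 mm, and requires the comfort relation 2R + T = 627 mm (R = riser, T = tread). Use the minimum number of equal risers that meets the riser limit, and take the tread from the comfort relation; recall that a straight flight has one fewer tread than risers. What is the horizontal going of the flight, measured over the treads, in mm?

At most 183 each: 2864/183 = 15.65, giving 16 risers.
R = 2864 ÷ 16 = 179 mm.
Tread T = 627 − 2 × 179 = 269 mm (≥ 238 mm).
16 risers give 15 treads; going = 15 × 269 = 4035 mm.

4035 mm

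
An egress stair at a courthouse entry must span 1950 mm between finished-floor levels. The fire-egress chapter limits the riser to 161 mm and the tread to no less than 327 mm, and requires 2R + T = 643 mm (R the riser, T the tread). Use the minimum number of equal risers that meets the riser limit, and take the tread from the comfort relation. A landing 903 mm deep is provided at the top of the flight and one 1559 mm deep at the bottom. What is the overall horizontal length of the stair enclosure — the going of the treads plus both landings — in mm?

⌈1950/161⌉ = 13 risers.
Riser R = 1950 / 13 = 150 mm, within the 161 mm limit.
Tread T = 643 − 2 × 150 = 343 mm (≥ 327 mm).
13 risers give 12 treads; going = 12 × 343 = 4116 mm.
Enclosure = 4116 + 903 + 1559 = 6578 mm.

6578 mm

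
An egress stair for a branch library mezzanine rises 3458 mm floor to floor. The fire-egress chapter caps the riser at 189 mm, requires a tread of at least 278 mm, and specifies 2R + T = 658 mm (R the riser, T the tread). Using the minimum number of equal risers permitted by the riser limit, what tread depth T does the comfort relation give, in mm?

294 mm

⌈3458/189⌉ = 19 risers.
Each riser is 3458/19 = 182 mm (≤ 189 mm).
T = 658 − 2·182 = 294 mm, which satisfies the 278 mm minimum.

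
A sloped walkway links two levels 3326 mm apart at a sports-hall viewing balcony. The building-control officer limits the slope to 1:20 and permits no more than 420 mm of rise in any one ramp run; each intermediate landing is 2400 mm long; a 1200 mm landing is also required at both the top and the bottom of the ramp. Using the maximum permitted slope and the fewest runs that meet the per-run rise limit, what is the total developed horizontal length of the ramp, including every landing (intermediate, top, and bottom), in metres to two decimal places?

85.72 m

3326 / 420 = 7.92, so 8 ramp runs are needed. That means 7 intermediate landings.
Ramp run (horizontal) at 1:20: 3326 × 20 = 66520 mm.
7 intermediate landings contribute 7 × 2400 = 16800 mm.
Top and bottom landings: 2 × 1200 = 2400 mm.
Total = 66520 + 16800 + 2400 = 85720 mm.
= 85.72 m.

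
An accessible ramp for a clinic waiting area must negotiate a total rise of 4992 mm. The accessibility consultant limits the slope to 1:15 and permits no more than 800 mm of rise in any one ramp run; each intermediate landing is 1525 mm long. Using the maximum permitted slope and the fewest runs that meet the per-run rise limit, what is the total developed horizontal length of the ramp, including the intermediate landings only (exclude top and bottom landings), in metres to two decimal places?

4992 / 800 = 6.240 → round up to 7 ramp runs. That means 6 intermediate landings.
Ramp run (horizontal) at 1:15: 4992 × 15 = 74880 mm.
Intermediate landings: 6 × 1525 = 9150 mm.
Developed length = 74880 + 9150 = 84030 mm.
= 84.03 m.

84.03 m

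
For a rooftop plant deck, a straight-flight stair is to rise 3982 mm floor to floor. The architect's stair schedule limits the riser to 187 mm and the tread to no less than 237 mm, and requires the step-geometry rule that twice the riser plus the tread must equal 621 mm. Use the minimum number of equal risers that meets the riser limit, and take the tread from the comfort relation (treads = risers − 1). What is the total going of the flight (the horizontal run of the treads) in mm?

3982 / 187 = 21.29, so 22 risers are needed.
Riser R = 3982 / 22 = 181 mm, within the 187 mm limit.
T = 621 − 2·181 = 259 mm, which satisfies the 237 mm minimum.
22 risers give 21 treads; going = 21 × 259 = 5439 mm.

5439 mm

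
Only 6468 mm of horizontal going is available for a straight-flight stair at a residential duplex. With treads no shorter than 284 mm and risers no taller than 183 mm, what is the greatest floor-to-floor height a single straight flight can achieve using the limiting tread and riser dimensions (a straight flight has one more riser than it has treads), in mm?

Treads that fit: ⌊6468 / 284⌋ = 22.
Risers = treads + 1 = 23.
Maximum height = 23 × 183 = 4209 mm.

4209 mm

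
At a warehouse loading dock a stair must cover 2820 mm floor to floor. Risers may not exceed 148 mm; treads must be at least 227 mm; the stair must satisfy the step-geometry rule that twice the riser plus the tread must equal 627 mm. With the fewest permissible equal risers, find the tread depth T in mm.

2820 / 148 = 19.05, so 20 risers are needed.
Riser R = 2820 / 20 = 141 mm, within the 148 mm limit.
Tread T = 627 − 2 × 141 = 345 mm (≥ 227 mm).

345 mm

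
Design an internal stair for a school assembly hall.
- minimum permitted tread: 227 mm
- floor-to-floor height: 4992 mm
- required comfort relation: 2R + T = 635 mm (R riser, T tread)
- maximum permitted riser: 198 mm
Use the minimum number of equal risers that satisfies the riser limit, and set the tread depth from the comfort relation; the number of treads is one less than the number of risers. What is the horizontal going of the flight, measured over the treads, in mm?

6275 mm

At most 198 each: 4992/198 = 25.21, giving 26 risers.
Riser R = 4992 / 26 = 192 mm, within the 198 mm limit.
Tread T = 635 − 2 × 192 = 251 mm (≥ 227 mm).
Going = (26 − 1) × 251 = 6275 mm.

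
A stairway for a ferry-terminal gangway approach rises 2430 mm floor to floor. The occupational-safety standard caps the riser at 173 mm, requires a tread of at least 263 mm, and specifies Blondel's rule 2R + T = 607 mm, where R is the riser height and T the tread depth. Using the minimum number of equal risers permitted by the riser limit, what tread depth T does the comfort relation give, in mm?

283 mm

2430 / 173 = 14.05, so 15 risers are needed.
Riser R = 2430 / 15 = 162 mm, within the 173 mm limit.
Tread T = 607 − 2 × 162 = 283 mm (≥ 263 mm).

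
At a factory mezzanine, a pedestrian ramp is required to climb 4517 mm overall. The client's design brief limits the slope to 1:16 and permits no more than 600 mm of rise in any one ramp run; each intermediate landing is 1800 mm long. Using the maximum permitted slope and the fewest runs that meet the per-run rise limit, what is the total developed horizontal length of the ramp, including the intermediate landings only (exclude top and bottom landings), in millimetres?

4517 / 600 = 7.528 → round up to 8 ramp runs. That means 7 intermediate landings.
Horizontal run for 4517 mm of rise at 1:16 is 4517 × 16 = 72272 mm.
7 intermediate landings contribute 7 × 1800 = 12600 mm.
Total developed length = 72272 + 12600 = 84872 mm.

84872 mm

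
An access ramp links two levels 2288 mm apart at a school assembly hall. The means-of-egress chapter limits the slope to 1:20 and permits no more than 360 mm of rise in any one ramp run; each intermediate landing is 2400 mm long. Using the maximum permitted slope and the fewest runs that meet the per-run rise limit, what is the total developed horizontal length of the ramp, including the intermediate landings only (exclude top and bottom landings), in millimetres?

At most 360 each: 2288/360 = 6.36, giving 7 ramp runs. That means 6 intermediate landings.
Ramp run (horizontal) at 1:20: 2288 × 20 = 45760 mm.
6 intermediate landings contribute 6 × 2400 = 14400 mm.
Total developed length = 45760 + 14400 = 60160 mm.

60160 mm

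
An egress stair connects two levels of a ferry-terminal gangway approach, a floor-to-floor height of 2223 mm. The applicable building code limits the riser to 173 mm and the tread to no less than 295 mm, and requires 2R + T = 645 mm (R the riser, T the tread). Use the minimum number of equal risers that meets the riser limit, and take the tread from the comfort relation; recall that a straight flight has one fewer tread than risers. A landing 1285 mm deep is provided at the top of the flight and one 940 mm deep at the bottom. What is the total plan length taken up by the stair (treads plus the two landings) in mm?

2223 / 173 = 12.85, so 13 risers are needed.
Riser R = 2223 / 13 = 171 mm, within the 173 mm limit.
T = 645 − 2·171 = 303 mm, which satisfies the 295 mm minimum.
13 risers give 12 treads; going = 12 × 303 = 3636 mm.
Add landings: 3636 + 1285 + 940 = 5861 mm.

5861 mm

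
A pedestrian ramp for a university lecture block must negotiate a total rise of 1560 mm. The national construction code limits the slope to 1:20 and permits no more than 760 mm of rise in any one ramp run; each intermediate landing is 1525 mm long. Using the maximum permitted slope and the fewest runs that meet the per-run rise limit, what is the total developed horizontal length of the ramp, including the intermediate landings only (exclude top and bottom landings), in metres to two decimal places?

1560 / 760 = 2.053 → round up to 3 ramp runs. That means 2 intermediate landings.
Ramp run (horizontal) at 1:20: 1560 × 20 = 31200 mm.
2 intermediate landings contribute 2 × 1525 = 3050 mm.
Developed length = 31200 + 3050 = 34250 mm.
= 34.25 m.

34.25 m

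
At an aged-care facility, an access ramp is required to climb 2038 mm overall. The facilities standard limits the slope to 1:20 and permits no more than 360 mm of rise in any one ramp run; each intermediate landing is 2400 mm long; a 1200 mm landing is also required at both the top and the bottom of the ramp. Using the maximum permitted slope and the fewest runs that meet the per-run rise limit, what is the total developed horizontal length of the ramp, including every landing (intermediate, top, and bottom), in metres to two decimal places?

55.16 m

At most 360 each: 2038/360 = 5.66, giving 6 ramp runs. That means 5 intermediate landings.
Ramp run (horizontal) at 1:20: 2038 × 20 = 40760 mm.
Intermediate landings: 5 × 2400 = 12000 mm.
Top and bottom landings: 2 × 1200 = 2400 mm.
Total = 40760 + 12000 + 2400 = 55160 mm.
= 55.16 m.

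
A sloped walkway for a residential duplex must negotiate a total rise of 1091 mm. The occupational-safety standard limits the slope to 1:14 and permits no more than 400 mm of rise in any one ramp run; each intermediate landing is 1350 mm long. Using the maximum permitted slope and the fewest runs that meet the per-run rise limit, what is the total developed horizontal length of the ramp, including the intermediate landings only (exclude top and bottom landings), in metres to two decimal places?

17.97 m

At most 400 each: 1091/400 = 2.73, giving 3 ramp runs. That means 2 intermediate landings.
Horizontal run for 1091 mm of rise at 1:14 is 1091 × 14 = 15274 mm.
2 intermediate landings contribute 2 × 1350 = 2700 mm.
Total developed length = 15274 + 2700 = 17974 mm.
= 17.97 m.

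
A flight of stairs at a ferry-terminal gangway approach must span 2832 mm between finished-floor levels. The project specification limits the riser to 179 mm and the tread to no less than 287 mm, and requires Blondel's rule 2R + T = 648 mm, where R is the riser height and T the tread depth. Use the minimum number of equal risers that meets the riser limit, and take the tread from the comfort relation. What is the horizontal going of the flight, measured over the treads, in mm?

4410 mm

2832 / 179 = 15.82, so 16 risers are needed.
Riser R = 2832 / 16 = 177 mm, within the 179 mm limit.
From 2R + T = 648: T = 648 − 354 = 294 mm.
16 risers give 15 treads; going = 15 × 294 = 4410 mm.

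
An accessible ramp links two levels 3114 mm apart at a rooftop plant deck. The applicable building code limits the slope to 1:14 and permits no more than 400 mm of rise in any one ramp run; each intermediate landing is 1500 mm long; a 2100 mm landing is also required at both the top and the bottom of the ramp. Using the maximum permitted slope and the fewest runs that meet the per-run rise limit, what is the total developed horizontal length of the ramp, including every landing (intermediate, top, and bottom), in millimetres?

3114 / 400 = 7.79, so 8 ramp runs are needed. That means 7 intermediate landings.
Horizontal run for 3114 mm of rise at 1:14 is 3114 × 14 = 43596 mm.
7 intermediate landings contribute 7 × 1500 = 10500 mm.
Top and bottom landings: 2 × 2100 = 4200 mm.
Total = 43596 + 10500 + 4200 = 58296 mm.

58296 mm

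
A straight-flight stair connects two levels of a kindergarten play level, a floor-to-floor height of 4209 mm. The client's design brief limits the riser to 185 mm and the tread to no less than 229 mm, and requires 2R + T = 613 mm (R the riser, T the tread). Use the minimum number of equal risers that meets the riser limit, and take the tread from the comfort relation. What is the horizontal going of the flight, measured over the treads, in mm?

4209 / 185 = 22.751 → round up to 23 risers.
R = 4209 ÷ 23 = 183 mm.
From 2R + T = 613: T = 613 − 366 = 247 mm.
Going = (23 − 1) × 247 = 5434 mm.

5434 mm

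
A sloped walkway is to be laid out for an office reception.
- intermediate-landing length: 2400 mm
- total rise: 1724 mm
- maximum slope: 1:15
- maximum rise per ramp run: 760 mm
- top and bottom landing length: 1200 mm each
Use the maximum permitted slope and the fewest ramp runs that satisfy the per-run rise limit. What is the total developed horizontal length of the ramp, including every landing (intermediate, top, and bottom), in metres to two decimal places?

33.06 m

At most 760 each: 1724/760 = 2.27, giving 3 ramp runs. That means 2 intermediate landings.
Ramp run (horizontal) at 1:15: 1724 × 15 = 25860 mm.
2 intermediate landings contribute 2 × 2400 = 4800 mm.
Top and bottom landings: 2 × 1200 = 2400 mm.
Total = 25860 + 4800 + 2400 = 33060 mm.
= 33.06 m.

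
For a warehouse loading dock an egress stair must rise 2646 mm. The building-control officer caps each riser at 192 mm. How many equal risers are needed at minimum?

14 risers

At most 192 each: 2646/192 = 13.78, giving 14 risers.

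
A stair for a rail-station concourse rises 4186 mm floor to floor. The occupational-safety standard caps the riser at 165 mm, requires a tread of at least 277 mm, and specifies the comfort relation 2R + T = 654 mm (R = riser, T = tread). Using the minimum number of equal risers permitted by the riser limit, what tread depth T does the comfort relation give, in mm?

At most 165 each: 4186/165 = 25.37, giving 26 risers.
Riser R = 4186 / 26 = 161 mm, within the 165 mm limit.
T = 654 − 2·161 = 332 mm, which satisfies the 277 mm minimum.

332 mm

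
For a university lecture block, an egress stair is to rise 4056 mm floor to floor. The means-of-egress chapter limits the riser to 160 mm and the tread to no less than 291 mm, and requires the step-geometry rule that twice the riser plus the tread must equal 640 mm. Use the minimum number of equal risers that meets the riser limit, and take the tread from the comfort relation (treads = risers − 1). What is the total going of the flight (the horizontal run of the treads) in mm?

⌈4056/160⌉ = 26 risers.
Riser R = 4056 / 26 = 156 mm, within the 160 mm limit.
T = 640 − 2·156 = 328 mm, which satisfies the 291 mm minimum.
Going = (26 − 1) × 328 = 8200 mm.

8200 mm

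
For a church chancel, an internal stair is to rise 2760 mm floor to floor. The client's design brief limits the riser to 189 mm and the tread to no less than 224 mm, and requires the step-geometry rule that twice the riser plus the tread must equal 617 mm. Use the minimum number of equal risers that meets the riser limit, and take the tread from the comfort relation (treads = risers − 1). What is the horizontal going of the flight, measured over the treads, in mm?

2760 / 189 = 14.603 → round up to 15 risers.
Each riser is 2760/15 = 184 mm (≤ 189 mm).
From 2R + T = 617: T = 617 − 368 = 249 mm.
Treads = 15 − 1 = 14; going = 14 × 249 = 3486 mm.

3486 mm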